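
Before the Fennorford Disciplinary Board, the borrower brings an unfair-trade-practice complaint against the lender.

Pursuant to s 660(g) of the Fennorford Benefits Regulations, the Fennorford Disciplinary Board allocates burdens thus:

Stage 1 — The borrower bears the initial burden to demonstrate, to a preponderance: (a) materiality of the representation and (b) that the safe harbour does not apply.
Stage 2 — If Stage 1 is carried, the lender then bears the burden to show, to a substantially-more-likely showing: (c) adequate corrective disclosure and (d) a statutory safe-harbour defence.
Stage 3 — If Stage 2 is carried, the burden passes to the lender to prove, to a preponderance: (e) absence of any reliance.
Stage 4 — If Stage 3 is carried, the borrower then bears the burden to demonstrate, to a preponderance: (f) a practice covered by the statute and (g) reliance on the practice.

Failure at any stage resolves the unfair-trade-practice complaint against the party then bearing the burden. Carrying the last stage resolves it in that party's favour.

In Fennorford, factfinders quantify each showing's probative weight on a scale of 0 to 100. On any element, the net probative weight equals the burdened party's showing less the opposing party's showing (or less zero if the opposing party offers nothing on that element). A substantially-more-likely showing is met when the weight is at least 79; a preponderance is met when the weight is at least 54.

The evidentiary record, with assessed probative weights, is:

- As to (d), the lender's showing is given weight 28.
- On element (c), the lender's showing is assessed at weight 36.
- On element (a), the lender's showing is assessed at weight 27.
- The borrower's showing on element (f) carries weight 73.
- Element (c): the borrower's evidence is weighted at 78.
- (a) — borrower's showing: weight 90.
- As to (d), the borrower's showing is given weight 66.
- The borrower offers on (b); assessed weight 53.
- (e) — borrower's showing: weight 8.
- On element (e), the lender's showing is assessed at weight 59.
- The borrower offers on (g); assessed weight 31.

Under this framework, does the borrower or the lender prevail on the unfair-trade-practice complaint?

lender

Stage 1 — burden on borrower; standard: a preponderance (weight is at least 54).
    (a): 90 − 27 = 63 ≥ 54 [met]
    (b): 53 < 54 [not met]
  The borrower does not carry Stage 1.
The analysis ends at Stage 1; the lender prevails.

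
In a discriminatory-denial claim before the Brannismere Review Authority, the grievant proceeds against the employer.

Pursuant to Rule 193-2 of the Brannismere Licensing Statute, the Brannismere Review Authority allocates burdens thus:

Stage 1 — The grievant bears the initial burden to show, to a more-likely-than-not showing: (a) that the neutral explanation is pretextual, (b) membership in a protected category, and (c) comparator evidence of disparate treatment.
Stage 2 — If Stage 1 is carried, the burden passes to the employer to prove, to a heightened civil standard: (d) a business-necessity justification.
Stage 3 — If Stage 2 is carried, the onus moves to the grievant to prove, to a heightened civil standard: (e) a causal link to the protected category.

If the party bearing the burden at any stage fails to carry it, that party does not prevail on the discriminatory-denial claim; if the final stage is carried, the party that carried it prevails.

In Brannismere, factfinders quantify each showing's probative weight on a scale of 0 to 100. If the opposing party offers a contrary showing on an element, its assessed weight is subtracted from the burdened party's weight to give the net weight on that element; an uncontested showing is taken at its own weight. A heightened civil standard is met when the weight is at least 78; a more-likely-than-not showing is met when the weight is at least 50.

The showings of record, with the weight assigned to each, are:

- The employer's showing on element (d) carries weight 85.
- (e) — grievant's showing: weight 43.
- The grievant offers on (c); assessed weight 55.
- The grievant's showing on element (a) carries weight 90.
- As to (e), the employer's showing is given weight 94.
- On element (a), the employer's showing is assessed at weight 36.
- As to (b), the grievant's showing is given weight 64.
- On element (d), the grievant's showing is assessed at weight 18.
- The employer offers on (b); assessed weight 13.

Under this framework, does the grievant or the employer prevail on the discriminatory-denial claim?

grievant

Stage 1 (grievant, a more-likely-than-not showing, weight is at least 50): (a) net 90−36=54 ≥ 50 — meets; (b) net 64−13=51 ≥ 50 — meets; (c) 55 ≥ 50 — meets.
  Stage 1 is satisfied; the onus moves to the employer.
Stage 2 (employer, a heightened civil standard, weight is at least 78): (d) net 85−18=67 < 78 — fails.
  The employer does not carry Stage 2.
So the grievant prevails.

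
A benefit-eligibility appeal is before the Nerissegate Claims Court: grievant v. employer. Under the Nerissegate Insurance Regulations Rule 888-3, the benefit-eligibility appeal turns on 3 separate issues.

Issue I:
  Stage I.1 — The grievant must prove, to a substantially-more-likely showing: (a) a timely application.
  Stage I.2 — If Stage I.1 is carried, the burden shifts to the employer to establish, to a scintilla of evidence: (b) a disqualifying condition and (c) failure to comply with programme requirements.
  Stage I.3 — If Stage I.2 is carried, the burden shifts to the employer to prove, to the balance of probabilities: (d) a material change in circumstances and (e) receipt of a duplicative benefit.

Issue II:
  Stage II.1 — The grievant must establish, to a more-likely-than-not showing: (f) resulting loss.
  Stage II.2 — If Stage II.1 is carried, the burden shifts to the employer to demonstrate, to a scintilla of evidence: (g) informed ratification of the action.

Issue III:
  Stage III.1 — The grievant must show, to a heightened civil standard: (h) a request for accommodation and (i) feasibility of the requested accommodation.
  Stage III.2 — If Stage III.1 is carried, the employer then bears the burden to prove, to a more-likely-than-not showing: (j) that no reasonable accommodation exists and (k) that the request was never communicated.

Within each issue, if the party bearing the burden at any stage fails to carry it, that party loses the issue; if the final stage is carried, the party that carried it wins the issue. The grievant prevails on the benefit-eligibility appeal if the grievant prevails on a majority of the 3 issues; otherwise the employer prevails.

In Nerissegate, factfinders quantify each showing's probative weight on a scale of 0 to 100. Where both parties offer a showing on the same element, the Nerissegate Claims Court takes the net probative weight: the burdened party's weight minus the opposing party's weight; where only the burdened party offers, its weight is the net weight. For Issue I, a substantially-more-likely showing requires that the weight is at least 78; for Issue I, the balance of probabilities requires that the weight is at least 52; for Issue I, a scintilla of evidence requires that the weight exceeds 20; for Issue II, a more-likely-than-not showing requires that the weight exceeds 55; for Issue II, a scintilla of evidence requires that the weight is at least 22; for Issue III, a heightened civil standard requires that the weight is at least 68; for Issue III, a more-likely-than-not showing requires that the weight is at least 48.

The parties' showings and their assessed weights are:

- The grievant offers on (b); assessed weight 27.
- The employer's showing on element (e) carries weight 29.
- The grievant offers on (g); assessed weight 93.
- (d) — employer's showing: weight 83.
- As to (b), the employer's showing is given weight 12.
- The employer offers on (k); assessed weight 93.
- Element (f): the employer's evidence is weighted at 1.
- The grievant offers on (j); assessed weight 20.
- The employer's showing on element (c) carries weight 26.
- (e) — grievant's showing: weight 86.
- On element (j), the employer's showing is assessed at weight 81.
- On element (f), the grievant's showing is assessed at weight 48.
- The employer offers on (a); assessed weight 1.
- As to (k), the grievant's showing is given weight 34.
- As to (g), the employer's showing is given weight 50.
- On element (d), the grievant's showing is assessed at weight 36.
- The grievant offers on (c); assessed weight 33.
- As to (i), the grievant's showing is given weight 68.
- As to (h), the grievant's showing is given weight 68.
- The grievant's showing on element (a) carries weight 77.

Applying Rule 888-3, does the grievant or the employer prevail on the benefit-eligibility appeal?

employer

— Issue I —
At Stage I.1 the grievant must meet a substantially-more-likely showing (weight is at least 78): on (a) the weight is 77 less the opposing 1 gives net 76, < 78, so (a) does not meet the standard.
  The grievant does not carry Stage I.1.
So the employer prevails on this issue.
— Issue II —
Stage II.1 (grievant, a more-likely-than-not showing, weight exceeds 55): (f) net 48−1=47 ≤ 55 — fails.
  Stage II.1 not carried; the grievant fails its burden.
The analysis ends at Stage II.1; the employer prevails on this issue.
— Issue III —
Stage III.1 (grievant, a heightened civil standard, weight is at least 68): (h) 68 ≥ 68 — meets; (i) 68 ≥ 68 — meets.
  The grievant carries Stage III.1; the employer now bears the burden.
Stage III.2 (employer, a more-likely-than-not showing, weight is at least 48): (j) net 81−20=61 ≥ 48 — meets; (k) net 93−34=59 ≥ 48 — meets.
  The employer carries the last stage.
All stages carried — the employer prevails on this issue.
Per-issue: Issue I → employer; Issue II → employer; Issue III → employer. The grievant must prevail on a majority of issues; overall, the employer prevails.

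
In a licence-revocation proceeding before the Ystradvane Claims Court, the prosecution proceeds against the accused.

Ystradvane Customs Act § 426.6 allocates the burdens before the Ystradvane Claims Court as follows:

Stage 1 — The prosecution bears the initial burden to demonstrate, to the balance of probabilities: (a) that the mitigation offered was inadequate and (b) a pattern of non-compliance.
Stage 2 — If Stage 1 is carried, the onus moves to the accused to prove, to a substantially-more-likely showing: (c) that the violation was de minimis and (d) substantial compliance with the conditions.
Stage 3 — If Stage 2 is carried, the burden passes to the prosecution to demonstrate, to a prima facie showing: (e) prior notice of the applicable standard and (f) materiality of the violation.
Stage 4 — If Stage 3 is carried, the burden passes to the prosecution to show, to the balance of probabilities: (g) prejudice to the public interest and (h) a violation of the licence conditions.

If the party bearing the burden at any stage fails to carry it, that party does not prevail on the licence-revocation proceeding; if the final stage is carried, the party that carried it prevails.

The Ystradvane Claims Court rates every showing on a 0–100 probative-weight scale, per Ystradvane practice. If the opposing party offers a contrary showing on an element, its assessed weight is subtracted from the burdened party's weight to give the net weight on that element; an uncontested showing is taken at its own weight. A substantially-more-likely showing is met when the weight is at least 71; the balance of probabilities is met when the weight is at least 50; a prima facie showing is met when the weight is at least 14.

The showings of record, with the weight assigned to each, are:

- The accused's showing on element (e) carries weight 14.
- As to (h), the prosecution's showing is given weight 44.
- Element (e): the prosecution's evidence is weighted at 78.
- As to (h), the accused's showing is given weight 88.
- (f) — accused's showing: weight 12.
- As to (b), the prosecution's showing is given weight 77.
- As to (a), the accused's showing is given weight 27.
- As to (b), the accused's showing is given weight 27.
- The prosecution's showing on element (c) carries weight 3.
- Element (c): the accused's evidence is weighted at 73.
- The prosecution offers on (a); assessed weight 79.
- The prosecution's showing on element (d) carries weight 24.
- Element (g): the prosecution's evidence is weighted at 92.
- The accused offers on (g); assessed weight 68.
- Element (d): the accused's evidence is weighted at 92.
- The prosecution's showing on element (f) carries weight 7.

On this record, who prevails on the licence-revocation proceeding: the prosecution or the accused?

Stage 1 (prosecution, the balance of probabilities, weight is at least 50): (a) net 79−27=52 ≥ 50 — meets; (b) net 77−27=50 ≥ 50 — meets.
  Stage 1 carried; the burden shifts to the accused.
Stage 2 (accused, a substantially-more-likely showing, weight is at least 71): (c) net 73−3=70 < 71 — fails; (d) net 92−24=68 < 71 — fails.
  Stage 2 not carried; the accused fails its burden.
The prosecution prevails.

prosecution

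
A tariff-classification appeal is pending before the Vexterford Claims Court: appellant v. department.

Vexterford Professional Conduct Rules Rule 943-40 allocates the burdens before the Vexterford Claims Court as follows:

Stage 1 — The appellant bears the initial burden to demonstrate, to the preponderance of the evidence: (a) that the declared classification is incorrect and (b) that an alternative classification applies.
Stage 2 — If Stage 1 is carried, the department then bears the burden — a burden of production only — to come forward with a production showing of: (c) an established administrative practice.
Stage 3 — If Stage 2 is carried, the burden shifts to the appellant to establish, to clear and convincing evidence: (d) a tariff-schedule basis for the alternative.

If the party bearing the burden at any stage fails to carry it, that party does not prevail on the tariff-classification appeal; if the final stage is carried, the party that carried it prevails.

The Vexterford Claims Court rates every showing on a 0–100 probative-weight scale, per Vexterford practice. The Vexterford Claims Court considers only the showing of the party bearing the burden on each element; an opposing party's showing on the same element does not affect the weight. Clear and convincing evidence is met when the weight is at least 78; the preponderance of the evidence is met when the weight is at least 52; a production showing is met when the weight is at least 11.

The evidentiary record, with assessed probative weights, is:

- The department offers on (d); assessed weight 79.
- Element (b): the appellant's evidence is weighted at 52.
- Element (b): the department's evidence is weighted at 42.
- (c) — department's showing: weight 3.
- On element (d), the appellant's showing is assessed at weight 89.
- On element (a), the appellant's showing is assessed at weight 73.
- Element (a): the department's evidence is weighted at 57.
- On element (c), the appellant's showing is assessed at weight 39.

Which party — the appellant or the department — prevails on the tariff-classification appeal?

At Stage 1 the appellant must meet the preponderance of the evidence (weight is at least 52): on (a) the weight is 73 (the department's 57 is given no effect), ≥ 52, so (a) meets the standard; on (b) the weight is 52 (the department's 42 is given no effect), which does reach 52, so (b) meets the standard.
  All elements met. The burden passes to the department.
At Stage 2 the department must meet a production showing (weight is at least 11): on (c) the weight is 3 (the appellant's 39 is given no effect), < 11, so (c) does not meet the standard.
  The department does not carry Stage 2.
So the appellant prevails.

appellant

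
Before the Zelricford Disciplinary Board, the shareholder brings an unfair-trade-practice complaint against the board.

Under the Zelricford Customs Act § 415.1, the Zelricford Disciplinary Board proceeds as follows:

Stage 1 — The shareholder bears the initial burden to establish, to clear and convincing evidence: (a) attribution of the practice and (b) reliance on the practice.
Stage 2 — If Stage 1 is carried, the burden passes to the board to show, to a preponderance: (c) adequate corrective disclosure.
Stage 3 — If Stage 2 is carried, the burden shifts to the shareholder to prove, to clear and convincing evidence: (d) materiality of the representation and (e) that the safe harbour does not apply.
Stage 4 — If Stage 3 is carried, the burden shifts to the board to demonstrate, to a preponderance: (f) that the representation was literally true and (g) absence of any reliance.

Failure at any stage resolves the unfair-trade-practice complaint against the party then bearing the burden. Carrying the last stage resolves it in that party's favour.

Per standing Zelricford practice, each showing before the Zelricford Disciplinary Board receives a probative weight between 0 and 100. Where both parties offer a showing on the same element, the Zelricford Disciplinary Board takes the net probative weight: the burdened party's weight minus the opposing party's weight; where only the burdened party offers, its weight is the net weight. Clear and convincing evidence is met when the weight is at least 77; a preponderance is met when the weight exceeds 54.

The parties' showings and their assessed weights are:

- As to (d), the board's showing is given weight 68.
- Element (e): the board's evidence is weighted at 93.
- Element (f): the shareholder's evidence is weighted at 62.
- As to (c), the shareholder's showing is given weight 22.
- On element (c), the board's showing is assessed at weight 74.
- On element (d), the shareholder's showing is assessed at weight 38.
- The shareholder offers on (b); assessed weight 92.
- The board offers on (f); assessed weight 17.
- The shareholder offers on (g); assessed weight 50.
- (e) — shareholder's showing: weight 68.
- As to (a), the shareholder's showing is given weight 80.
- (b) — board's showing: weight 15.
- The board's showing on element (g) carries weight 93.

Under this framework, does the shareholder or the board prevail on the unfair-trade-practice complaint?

Stage 1 (shareholder, clear and convincing evidence, weight is at least 77): (a) 80 ≥ 77 — meets; (b) net 92−15=77 ≥ 77 — meets.
  Stage 1 is satisfied; the onus moves to the board.
Stage 2 (board, a preponderance, weight exceeds 54): (c) net 74−22=52 ≤ 54 — fails.
  The board does not carry Stage 2.
The analysis ends at Stage 2; the shareholder prevails.

shareholder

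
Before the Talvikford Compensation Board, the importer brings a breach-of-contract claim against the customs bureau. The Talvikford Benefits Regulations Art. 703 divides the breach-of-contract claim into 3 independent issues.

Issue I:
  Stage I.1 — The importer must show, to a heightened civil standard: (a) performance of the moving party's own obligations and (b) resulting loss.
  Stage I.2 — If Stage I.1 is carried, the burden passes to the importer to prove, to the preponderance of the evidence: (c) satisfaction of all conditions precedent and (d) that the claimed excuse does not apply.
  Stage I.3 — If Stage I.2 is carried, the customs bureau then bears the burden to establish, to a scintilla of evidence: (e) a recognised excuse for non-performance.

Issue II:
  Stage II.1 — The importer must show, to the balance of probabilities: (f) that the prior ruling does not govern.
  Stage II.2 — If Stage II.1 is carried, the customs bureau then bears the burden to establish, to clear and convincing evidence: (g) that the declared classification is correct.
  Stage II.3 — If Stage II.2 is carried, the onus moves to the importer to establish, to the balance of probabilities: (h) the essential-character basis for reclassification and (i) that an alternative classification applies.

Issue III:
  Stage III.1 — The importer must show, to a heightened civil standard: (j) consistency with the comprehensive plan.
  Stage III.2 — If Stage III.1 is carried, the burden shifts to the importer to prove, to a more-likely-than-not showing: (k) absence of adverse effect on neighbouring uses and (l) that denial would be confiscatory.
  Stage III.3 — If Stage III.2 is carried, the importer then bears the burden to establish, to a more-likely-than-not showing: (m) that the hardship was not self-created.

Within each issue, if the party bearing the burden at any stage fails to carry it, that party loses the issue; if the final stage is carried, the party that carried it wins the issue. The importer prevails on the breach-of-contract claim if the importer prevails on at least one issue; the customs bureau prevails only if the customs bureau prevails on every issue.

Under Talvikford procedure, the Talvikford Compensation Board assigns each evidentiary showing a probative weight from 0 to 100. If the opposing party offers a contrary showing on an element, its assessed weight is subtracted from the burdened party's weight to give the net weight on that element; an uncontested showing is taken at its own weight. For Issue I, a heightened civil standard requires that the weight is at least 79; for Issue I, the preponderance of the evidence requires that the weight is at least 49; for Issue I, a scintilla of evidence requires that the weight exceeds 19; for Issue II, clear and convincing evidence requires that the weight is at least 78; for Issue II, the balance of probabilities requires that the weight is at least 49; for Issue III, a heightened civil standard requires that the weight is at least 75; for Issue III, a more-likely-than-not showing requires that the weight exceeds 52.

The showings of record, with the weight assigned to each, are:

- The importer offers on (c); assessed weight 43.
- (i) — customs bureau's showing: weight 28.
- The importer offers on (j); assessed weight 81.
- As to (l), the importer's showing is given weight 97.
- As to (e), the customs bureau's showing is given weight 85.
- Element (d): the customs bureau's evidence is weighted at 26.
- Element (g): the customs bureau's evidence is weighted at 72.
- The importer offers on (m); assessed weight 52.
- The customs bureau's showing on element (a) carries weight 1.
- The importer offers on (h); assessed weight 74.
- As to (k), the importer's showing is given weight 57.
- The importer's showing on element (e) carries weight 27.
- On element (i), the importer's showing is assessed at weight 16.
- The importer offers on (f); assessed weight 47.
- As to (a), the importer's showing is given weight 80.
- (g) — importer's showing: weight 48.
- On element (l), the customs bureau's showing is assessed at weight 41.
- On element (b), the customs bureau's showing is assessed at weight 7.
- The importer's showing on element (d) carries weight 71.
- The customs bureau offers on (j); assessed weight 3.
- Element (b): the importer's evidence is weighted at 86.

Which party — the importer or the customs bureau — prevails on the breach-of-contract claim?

— Issue I —
At Stage I.1 the importer must meet a heightened civil standard (weight is at least 79): on (a) the weight is 80 less the opposing 1 gives net 79, ≥ 79, so (a) meets the standard; on (b) the weight is 86 less the opposing 7 gives net 79, ≥ 79, so (b) meets the standard.
  Stage I.1 is satisfied; the importer continues to bear the burden.
At Stage I.2 the importer must meet the preponderance of the evidence (weight is at least 49): on (c) the weight is 43, which does not reach 49, so (c) does not meet the standard; on (d) the weight is 71 less the opposing 26 gives net 45, which does not reach 49, so (d) does not meet the standard.
  Stage I.2 not carried; the importer fails its burden.
So the customs bureau prevails on this issue.
— Issue II —
Stage II.1 (importer, the balance of probabilities, weight is at least 49): (f) 47 < 49 — fails.
  Not every element is met, so the importer fails to carry Stage II.1.
The customs bureau prevails on this issue.
— Issue III —
At Stage III.1 the importer must meet a heightened civil standard (weight is at least 75): on (j) the weight is 81 less the opposing 3 gives net 78, which does reach 75, so (j) meets the standard.
  Stage III.1 carried; the burden remains with the importer.
At Stage III.2 the importer must meet a more-likely-than-not showing (weight exceeds 52): on (k) the weight is 57, which does exceed 52, so (k) meets the standard; on (l) the weight is 97 less the opposing 41 gives net 56, > 52, so (l) meets the standard.
  Stage III.2 is satisfied; the importer continues to bear the burden.
At Stage III.3 the importer must meet a more-likely-than-not showing (weight exceeds 52): on (m) the weight is 52, which does not exceed 52, so (m) does not meet the standard.
  The importer does not carry Stage III.3.
The analysis ends at Stage III.3; the customs bureau prevails on this issue.
Per-issue: Issue I → customs bureau; Issue II → customs bureau; Issue III → customs bureau. The importer must prevail on at least one issue; overall, the customs bureau prevails.

customs bureau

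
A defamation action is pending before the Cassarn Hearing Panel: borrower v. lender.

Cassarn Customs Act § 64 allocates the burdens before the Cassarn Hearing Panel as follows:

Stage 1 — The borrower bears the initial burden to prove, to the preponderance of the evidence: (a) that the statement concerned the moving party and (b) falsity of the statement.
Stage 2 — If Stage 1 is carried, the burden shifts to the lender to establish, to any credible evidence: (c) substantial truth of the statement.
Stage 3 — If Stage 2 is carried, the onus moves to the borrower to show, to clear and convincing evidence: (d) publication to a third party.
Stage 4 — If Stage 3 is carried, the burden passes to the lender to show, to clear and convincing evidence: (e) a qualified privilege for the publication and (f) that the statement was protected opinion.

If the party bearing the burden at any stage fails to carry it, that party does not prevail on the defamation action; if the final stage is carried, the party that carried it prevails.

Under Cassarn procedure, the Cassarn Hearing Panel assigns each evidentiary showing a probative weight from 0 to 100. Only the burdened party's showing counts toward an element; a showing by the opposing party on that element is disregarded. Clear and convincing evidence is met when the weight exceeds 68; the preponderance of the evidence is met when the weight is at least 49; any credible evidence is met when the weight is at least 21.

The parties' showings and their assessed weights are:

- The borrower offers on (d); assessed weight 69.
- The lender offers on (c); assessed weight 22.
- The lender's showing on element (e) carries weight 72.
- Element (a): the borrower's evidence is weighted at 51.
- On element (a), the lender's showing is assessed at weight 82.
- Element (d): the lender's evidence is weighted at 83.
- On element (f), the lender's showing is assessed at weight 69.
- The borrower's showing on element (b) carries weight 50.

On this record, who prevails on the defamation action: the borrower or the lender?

lender

Stage 1 — burden on borrower; standard: the preponderance of the evidence (weight is at least 49).
    (a): 51 (lender's 82 disregarded) ≥ 49 [met]
    (b): 50 ≥ 49 [met]
  Stage 1 carried; the burden shifts to the lender.
Stage 2 — burden on lender; standard: any credible evidence (weight is at least 21).
    (c): 22 ≥ 21 [met]
  Stage 2 carried; the burden shifts to the borrower.
Stage 3 — burden on borrower; standard: clear and convincing evidence (weight exceeds 68).
    (d): 69 (lender's 83 disregarded) > 68 [met]
  Stage 3 carried; the burden shifts to the lender.
Stage 4 — burden on lender; standard: clear and convincing evidence (weight exceeds 68).
    (e): 72 > 68 [met]
    (f): 69 > 68 [met]
  The lender carries the last stage.
All stages carried — the lender prevails.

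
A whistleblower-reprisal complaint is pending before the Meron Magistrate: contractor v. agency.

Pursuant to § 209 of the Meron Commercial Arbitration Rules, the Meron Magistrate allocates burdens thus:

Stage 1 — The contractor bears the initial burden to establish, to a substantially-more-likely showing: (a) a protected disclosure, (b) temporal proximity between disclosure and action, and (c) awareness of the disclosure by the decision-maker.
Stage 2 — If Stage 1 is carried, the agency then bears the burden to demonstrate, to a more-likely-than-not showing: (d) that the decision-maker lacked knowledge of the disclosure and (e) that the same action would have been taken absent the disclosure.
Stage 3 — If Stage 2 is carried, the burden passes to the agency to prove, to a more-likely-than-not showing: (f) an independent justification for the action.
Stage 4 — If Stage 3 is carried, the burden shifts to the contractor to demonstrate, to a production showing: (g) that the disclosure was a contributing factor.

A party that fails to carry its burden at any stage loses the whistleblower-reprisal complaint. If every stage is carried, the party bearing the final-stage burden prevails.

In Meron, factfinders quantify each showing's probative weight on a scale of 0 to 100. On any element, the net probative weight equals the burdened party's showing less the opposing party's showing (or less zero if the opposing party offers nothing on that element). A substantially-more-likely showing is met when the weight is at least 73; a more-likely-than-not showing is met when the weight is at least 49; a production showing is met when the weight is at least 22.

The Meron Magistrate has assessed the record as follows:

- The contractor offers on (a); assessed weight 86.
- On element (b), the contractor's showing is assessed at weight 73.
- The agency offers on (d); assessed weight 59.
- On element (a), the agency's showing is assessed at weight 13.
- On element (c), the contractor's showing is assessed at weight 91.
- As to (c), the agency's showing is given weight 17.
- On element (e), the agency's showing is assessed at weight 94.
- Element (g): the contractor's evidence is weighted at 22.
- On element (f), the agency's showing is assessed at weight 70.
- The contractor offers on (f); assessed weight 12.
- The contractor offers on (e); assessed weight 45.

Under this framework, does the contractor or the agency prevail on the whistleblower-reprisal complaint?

Stage 1 (contractor, a substantially-more-likely showing, weight is at least 73): (a) net 86−13=73 ≥ 73 — meets; (b) 73 ≥ 73 — meets; (c) net 91−17=74 ≥ 73 — meets.
  All elements met. The burden passes to the agency.
Stage 2 (agency, a more-likely-than-not showing, weight is at least 49): (d) 59 ≥ 49 — meets; (e) net 94−45=49 ≥ 49 — meets.
  Stage 2 carried; the burden remains with the agency.
Stage 3 (agency, a more-likely-than-not showing, weight is at least 49): (f) net 70−12=58 ≥ 49 — meets.
  All elements met. The burden passes to the contractor.
Stage 4 (contractor, a production showing, weight is at least 22): (g) 22 ≥ 22 — meets.
  Stage 4 carried; the final stage is satisfied.
Every stage carried; the contractor prevails.

contractor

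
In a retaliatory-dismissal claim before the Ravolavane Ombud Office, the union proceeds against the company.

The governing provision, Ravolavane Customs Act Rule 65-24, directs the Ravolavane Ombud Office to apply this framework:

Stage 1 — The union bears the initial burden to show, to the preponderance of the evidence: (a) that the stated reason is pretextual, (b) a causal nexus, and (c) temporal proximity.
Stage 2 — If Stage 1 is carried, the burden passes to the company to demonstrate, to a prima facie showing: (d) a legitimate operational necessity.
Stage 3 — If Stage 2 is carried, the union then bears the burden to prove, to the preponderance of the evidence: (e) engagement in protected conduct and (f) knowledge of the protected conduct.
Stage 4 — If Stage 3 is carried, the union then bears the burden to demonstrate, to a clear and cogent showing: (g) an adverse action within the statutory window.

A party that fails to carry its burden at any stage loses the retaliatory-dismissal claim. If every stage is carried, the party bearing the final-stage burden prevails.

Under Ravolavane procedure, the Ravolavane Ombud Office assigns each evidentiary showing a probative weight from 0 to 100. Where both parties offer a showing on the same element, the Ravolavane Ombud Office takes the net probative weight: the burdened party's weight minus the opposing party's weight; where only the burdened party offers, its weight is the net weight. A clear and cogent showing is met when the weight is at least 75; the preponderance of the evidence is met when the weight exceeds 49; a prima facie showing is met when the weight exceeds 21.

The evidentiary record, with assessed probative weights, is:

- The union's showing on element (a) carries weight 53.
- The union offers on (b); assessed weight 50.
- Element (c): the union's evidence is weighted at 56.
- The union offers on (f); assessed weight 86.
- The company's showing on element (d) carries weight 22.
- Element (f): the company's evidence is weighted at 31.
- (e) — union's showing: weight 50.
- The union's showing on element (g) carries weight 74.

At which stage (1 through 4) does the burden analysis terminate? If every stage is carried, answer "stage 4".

At Stage 1 the union must meet the preponderance of the evidence (weight exceeds 49): on (a) the weight is 53, > 49, so (a) meets the standard; on (b) the weight is 50, which does exceed 49, so (b) meets the standard; on (c) the weight is 56, > 49, so (c) meets the standard.
  All elements met. The burden passes to the company.
At Stage 2 the company must meet a prima facie showing (weight exceeds 21): on (d) the weight is 22, which does exceed 21, so (d) meets the standard.
  Stage 2 carried; the burden shifts to the union.
At Stage 3 the union must meet the preponderance of the evidence (weight exceeds 49): on (e) the weight is 50, which does exceed 49, so (e) meets the standard; on (f) the weight is 86 less the opposing 31 gives net 55, > 49, so (f) meets the standard.
  Stage 3 is satisfied; the union continues to bear the burden.
At Stage 4 the union must meet a clear and cogent showing (weight is at least 75): on (g) the weight is 74, which does not reach 75, so (g) does not meet the standard.
  Not every element is met, so the union fails to carry Stage 4.
The analysis ends at Stage 4; the company prevails.

stage 4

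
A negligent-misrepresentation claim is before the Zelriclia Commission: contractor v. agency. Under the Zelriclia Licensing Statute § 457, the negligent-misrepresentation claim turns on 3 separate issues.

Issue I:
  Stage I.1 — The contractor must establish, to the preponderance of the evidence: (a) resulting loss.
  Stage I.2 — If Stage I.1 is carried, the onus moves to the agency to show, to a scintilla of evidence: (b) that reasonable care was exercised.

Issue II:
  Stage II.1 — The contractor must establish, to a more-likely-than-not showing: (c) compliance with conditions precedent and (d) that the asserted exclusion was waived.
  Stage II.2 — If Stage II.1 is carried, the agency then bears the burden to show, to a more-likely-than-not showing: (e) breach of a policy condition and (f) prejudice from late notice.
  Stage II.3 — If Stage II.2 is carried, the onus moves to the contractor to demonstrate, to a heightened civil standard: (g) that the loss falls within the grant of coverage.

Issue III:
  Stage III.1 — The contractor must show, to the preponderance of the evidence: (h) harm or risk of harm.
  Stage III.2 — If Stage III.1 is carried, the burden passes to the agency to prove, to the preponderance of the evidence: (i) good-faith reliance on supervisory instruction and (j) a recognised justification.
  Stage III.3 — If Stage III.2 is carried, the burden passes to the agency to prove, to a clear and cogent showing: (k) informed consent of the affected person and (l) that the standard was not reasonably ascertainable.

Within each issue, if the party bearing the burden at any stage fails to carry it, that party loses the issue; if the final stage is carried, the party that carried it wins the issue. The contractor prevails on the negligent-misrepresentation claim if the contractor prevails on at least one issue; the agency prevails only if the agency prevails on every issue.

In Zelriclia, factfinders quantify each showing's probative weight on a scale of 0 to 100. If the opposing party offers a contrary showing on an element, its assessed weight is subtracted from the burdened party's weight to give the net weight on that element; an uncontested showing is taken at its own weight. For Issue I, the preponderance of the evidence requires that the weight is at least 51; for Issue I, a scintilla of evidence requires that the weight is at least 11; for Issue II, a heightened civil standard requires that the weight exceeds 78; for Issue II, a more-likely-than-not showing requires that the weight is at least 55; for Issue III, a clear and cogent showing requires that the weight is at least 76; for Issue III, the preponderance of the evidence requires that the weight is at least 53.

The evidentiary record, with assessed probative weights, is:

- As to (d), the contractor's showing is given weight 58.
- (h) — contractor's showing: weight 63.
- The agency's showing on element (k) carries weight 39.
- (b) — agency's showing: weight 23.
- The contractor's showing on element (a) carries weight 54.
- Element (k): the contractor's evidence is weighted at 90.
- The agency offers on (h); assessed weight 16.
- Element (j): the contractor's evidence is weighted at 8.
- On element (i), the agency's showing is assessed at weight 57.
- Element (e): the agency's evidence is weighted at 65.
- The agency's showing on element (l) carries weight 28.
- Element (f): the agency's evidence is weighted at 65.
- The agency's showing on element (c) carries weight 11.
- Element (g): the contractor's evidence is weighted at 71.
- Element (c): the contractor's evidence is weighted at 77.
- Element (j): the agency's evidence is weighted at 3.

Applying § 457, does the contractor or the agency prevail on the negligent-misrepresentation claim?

— Issue I —
Stage I.1 (contractor, the preponderance of the evidence, weight is at least 51): (a) 54 ≥ 51 — meets.
  The contractor carries Stage I.1; the agency now bears the burden.
Stage I.2 (agency, a scintilla of evidence, weight is at least 11): (b) 23 ≥ 11 — meets.
  Stage I.2 carried; the final stage is satisfied.
Every stage carried; the agency prevails on this issue.
— Issue II —
Stage II.1 — burden on contractor; standard: a more-likely-than-not showing (weight is at least 55).
    (c): 77 − 11 = 66 ≥ 55 [met]
    (d): 58 ≥ 55 [met]
  Stage II.1 carried; the burden shifts to the agency.
Stage II.2 — burden on agency; standard: a more-likely-than-not showing (weight is at least 55).
    (e): 65 ≥ 55 [met]
    (f): 65 ≥ 55 [met]
  The agency carries Stage II.2; the contractor now bears the burden.
Stage II.3 — burden on contractor; standard: a heightened civil standard (weight exceeds 78).
    (g): 71 ≤ 78 [not met]
  The contractor does not carry Stage II.3.
The agency prevails on this issue.
— Issue III —
Stage III.1 — burden on contractor; standard: the preponderance of the evidence (weight is at least 53).
    (h): 63 − 16 = 47 < 53 [not met]
  The contractor does not carry Stage III.1.
The agency prevails on this issue.
Per-issue: Issue I → agency; Issue II → agency; Issue III → agency. The contractor must prevail on at least one issue; overall, the agency prevails.

agency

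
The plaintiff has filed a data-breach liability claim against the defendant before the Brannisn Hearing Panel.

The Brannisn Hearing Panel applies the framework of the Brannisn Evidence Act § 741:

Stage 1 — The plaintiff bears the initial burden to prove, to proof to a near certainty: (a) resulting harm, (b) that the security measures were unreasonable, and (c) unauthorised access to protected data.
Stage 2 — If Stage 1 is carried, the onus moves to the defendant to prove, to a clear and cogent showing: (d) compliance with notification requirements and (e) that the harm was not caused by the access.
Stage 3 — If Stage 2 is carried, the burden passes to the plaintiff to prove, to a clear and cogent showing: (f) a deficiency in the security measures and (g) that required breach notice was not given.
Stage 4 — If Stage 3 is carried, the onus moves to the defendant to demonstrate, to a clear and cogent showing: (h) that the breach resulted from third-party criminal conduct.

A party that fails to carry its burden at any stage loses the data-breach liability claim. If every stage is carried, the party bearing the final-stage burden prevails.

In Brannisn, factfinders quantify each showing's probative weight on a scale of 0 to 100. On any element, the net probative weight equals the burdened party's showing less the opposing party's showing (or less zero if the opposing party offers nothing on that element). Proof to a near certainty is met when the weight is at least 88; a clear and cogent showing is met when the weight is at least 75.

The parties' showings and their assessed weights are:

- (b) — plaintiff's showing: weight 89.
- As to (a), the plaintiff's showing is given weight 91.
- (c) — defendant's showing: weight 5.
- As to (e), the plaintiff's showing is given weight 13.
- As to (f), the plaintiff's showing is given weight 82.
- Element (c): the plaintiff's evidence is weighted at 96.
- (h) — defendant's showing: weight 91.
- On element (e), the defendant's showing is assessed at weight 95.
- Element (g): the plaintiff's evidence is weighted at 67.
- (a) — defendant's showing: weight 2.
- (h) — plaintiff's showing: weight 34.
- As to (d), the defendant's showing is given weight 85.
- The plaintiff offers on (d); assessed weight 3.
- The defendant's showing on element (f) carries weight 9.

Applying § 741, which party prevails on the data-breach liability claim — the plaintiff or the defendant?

Stage 1 (plaintiff, proof to a near certainty, weight is at least 88): (a) net 91−2=89 ≥ 88 — meets; (b) 89 ≥ 88 — meets; (c) net 96−5=91 ≥ 88 — meets.
  All elements met. The burden passes to the defendant.
Stage 2 (defendant, a clear and cogent showing, weight is at least 75): (d) net 85−3=82 ≥ 75 — meets; (e) net 95−13=82 ≥ 75 — meets.
  Stage 2 carried; the burden shifts to the plaintiff.
Stage 3 (plaintiff, a clear and cogent showing, weight is at least 75): (f) net 82−9=73 < 75 — fails; (g) 67 < 75 — fails.
  The plaintiff does not carry Stage 3.
So the defendant prevails.

defendant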